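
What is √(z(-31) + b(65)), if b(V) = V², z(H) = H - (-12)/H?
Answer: √4030062/31 ≈ 64.758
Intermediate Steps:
z(H) = H + 12/H
√(z(-31) + b(65)) = √((-31 + 12/(-31)) + 65²) = √((-31 + 12*(-1/31)) + 4225) = √((-31 - 12/31) + 4225) = √(-973/31 + 4225) = √(130002/31) = √4030062/31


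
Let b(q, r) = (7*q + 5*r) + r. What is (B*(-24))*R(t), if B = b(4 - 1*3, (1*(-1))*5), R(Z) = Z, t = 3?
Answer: 1656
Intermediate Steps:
b(q, r) = 6*r + 7*q (b(q, r) = (5*r + 7*q) + r = 6*r + 7*q)
B = -23 (B = 6*((1*(-1))*5) + 7*(4 - 1*3) = 6*(-1*5) + 7*(4 - 3) = 6*(-5) + 7*1 = -30 + 7 = -23)
(B*(-24))*R(t) = -23*(-24)*3 = 552*3 = 1656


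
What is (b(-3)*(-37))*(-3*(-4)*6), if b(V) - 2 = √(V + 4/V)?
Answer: -5328 - 888*I*√39 ≈ -5328.0 - 5545.6*I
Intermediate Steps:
b(V) = 2 + √(V + 4/V)
(b(-3)*(-37))*(-3*(-4)*6) = ((2 + √(-3 + 4/(-3)))*(-37))*(-3*(-4)*6) = ((2 + √(-3 + 4*(-⅓)))*(-37))*(12*6) = ((2 + √(-3 - 4/3))*(-37))*72 = ((2 + √(-13/3))*(-37))*72 = ((2 + I*√39/3)*(-37))*72 = (-74 - 37*I*√39/3)*72 = -5328 - 888*I*√39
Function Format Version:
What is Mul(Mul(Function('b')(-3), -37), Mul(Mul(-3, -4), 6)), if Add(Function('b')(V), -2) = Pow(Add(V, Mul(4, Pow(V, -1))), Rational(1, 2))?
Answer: Add(-5328, Mul(-888, I, Pow(39, Rational(1, 2)))) ≈ Add(-5328.0, Mul(-5545.6, I))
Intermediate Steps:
Function('b')(V) = Add(2, Pow(Add(V, Mul(4, Pow(V, -1))), Rational(1, 2)))
Mul(Mul(Function('b')(-3), -37), Mul(Mul(-3, -4), 6)) = Mul(Mul(Add(2, Pow(Add(-3, Mul(4, Pow(-3, -1))), Rational(1, 2))), -37), Mul(Mul(-3, -4), 6)) = Mul(Mul(Add(2, Pow(Add(-3, Mul(4, Rational(-1, 3))), Rational(1, 2))), -37), Mul(12, 6)) = Mul(Mul(Add(2, Pow(Add(-3, Rational(-4, 3)), Rational(1, 2))), -37), 72) = Mul(Mul(Add(2, Pow(Rational(-13, 3), Rational(1, 2))), -37), 72) = Mul(Mul(Add(2, Mul(Rational(1, 3), I, Pow(39, Rational(1, 2)))), -37), 72) = Mul(Add(-74, Mul(Rational(-37, 3), I, Pow(39, Rational(1, 2)))), 72) = Add(-5328, Mul(-888, I, Pow(39, Rational(1, 2))))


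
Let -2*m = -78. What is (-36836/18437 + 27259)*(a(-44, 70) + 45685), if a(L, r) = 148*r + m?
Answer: 28184304569148/18437 ≈ 1.5287e+9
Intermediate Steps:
m = 39 (m = -½*(-78) = 39)
a(L, r) = 39 + 148*r (a(L, r) = 148*r + 39 = 39 + 148*r)
(-36836/18437 + 27259)*(a(-44, 70) + 45685) = (-36836/18437 + 27259)*((39 + 148*70) + 45685) = (-36836*1/18437 + 27259)*((39 + 10360) + 45685) = (-36836/18437 + 27259)*(10399 + 45685) = (502537347/18437)*56084 = 28184304569148/18437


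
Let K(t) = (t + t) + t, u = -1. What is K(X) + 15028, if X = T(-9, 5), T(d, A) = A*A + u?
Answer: 15100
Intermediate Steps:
T(d, A) = -1 + A² (T(d, A) = A*A - 1 = A² - 1 = -1 + A²)
X = 24 (X = -1 + 5² = -1 + 25 = 24)
K(t) = 3*t (K(t) = 2*t + t = 3*t)
K(X) + 15028 = 3*24 + 15028 = 72 + 15028 = 15100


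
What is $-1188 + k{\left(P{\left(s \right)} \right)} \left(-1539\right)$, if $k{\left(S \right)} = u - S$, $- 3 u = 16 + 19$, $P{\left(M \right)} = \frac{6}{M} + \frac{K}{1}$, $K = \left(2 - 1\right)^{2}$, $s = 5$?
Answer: $\frac{100764}{5} \approx 20153.0$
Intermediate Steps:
$K = 1$ ($K = 1^{2} = 1$)
$P{\left(M \right)} = 1 + \frac{6}{M}$ ($P{\left(M \right)} = \frac{6}{M} + 1 \cdot 1^{-1} = \frac{6}{M} + 1 \cdot 1 = \frac{6}{M} + 1 = 1 + \frac{6}{M}$)
$u = - \frac{35}{3}$ ($u = - \frac{16 + 19}{3} = \left(- \frac{1}{3}\right) 35 = - \frac{35}{3} \approx -11.667$)
$k{\left(S \right)} = - \frac{35}{3} - S$
$-1188 + k{\left(P{\left(s \right)} \right)} \left(-1539\right) = -1188 + \left(- \frac{35}{3} - \frac{6 + 5}{5}\right) \left(-1539\right) = -1188 + \left(- \frac{35}{3} - \frac{1}{5} \cdot 11\right) \left(-1539\right) = -1188 + \left(- \frac{35}{3} - \frac{11}{5}\right) \left(-1539\right) = -1188 - - \frac{106704}{5} = -1188 + \frac{106704}{5} = \frac{100764}{5}$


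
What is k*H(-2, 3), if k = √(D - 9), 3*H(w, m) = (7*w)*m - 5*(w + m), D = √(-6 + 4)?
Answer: -47*√(-9 + I*√2)/3 ≈ -3.6814 - 47.144*I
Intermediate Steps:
D = I*√2 (D = √(-2) = I*√2 ≈ 1.4142*I)
H(w, m) = -5*m/3 - 5*w/3 + 7*m*w/3 (H(w, m) = ((7*w)*m - 5*(w + m))/3 = (7*m*w - 5*(m + w))/3 = (7*m*w + (-5*m - 5*w))/3 = (-5*m - 5*w + 7*m*w)/3 = -5*m/3 - 5*w/3 + 7*m*w/3)
k = √(-9 + I*√2) (k = √(I*√2 - 9) = √(-9 + I*√2) ≈ 0.23498 + 3.0092*I)
k*H(-2, 3) = √(-9 + I*√2)*(-5/3*3 - 5/3*(-2) + (7/3)*3*(-2)) = √(-9 + I*√2)*(-5 + 10/3 - 14) = √(-9 + I*√2)*(-47/3) = -47*√(-9 + I*√2)/3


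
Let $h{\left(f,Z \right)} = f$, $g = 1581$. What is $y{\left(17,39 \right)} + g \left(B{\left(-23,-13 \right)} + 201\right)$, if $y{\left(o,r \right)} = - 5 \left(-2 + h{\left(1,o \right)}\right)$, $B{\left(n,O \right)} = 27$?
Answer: $360473$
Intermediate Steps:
$y{\left(o,r \right)} = 5$ ($y{\left(o,r \right)} = - 5 \left(-2 + 1\right) = \left(-5\right) \left(-1\right) = 5$)
$y{\left(17,39 \right)} + g \left(B{\left(-23,-13 \right)} + 201\right) = 5 + 1581 \left(27 + 201\right) = 5 + 1581 \cdot 228 = 5 + 360468 = 360473$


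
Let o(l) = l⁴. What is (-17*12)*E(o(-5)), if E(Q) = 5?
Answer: -1020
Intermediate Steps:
(-17*12)*E(o(-5)) = -17*12*5 = -204*5 = -1020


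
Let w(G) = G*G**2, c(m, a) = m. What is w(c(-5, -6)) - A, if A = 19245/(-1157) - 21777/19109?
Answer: -2370690431/22109113 ≈ -107.23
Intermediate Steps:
w(G) = G**3
A = -392948694/22109113 (A = 19245*(-1/1157) - 21777*1/19109 = -19245/1157 - 21777/19109 = -392948694/22109113 ≈ -17.773)
w(c(-5, -6)) - A = (-5)**3 - 1*(-392948694/22109113) = -125 + 392948694/22109113 = -2370690431/22109113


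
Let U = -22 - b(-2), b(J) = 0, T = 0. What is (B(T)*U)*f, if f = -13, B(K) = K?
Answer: 0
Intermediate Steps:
U = -22 (U = -22 - 1*0 = -22 + 0 = -22)
(B(T)*U)*f = (0*(-22))*(-13) = 0*(-13) = 0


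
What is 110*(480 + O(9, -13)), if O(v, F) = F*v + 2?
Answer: 40150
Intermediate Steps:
O(v, F) = 2 + F*v
110*(480 + O(9, -13)) = 110*(480 + (2 - 13*9)) = 110*(480 + (2 - 117)) = 110*(480 - 115) = 110*365 = 40150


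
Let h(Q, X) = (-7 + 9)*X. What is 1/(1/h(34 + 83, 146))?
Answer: 292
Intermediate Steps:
h(Q, X) = 2*X
1/(1/h(34 + 83, 146)) = 1/(1/(2*146)) = 1/(1/292) = 292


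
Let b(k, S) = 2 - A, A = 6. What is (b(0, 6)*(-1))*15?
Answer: 60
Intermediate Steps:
b(k, S) = -4 (b(k, S) = 2 - 1*6 = 2 - 6 = -4)
(b(0, 6)*(-1))*15 = -4*(-1)*15 = 4*15 = 60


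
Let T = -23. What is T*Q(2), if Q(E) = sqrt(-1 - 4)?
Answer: -23*I*sqrt(5) ≈ -51.43*I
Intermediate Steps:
Q(E) = I*sqrt(5) (Q(E) = sqrt(-5) = I*sqrt(5))
T*Q(2) = -23*I*sqrt(5)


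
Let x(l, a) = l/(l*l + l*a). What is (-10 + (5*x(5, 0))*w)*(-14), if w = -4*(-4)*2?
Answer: -308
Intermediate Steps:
w = 32 (w = 16*2 = 32)
x(l, a) = l/(l**2 + a*l)
(-10 + (5*x(5, 0))*w)*(-14) = (-10 + (5/(0 + 5))*32)*(-14) = (-10 + (5/5)*32)*(-14) = (-10 + (5*(1/5))*32)*(-14) = (-10 + 1*32)*(-14) = (-10 + 32)*(-14) = 22*(-14) = -308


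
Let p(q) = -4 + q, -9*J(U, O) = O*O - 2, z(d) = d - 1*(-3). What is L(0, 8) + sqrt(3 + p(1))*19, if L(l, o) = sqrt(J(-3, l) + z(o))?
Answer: sqrt(101)/3 ≈ 3.3500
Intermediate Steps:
z(d) = 3 + d (z(d) = d + 3 = 3 + d)
J(U, O) = 2/9 - O**2/9 (J(U, O) = -(O*O - 2)/9 = -(O**2 - 2)/9 = -(-2 + O**2)/9 = 2/9 - O**2/9)
L(l, o) = sqrt(29/9 + o - l**2/9) (L(l, o) = sqrt((2/9 - l**2/9) + (3 + o)) = sqrt(29/9 + o - l**2/9))
L(0, 8) + sqrt(3 + p(1))*19 = sqrt(29 - 1*0**2 + 9*8)/3 + sqrt(3 + (-4 + 1))*19 = sqrt(29 - 1*0 + 72)/3 + sqrt(3 - 3)*19 = sqrt(29 + 0 + 72)/3 + sqrt(0)*19 = sqrt(101)/3 + 0*19 = sqrt(101)/3 + 0 = sqrt(101)/3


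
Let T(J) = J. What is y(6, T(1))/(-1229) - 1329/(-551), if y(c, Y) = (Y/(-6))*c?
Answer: 1633892/677179 ≈ 2.4128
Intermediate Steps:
y(c, Y) = -Y*c/6 (y(c, Y) = (Y*(-⅙))*c = (-Y/6)*c = -Y*c/6)
y(6, T(1))/(-1229) - 1329/(-551) = -⅙*1*6/(-1229) - 1329/(-551) = -1*(-1/1229) - 1329*(-1/551) = 1/1229 + 1329/551 = 1633892/677179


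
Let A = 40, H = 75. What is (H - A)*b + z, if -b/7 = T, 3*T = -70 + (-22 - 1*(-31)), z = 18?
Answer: 14999/3 ≈ 4999.7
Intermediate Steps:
T = -61/3 (T = (-70 + (-22 - 1*(-31)))/3 = (-70 + (-22 + 31))/3 = (-70 + 9)/3 = (⅓)*(-61) = -61/3 ≈ -20.333)
b = 427/3 (b = -7*(-61/3) = 427/3 ≈ 142.33)
(H - A)*b + z = (75 - 1*40)*(427/3) + 18 = (75 - 40)*(427/3) + 18 = 35*(427/3) + 18 = 14945/3 + 18 = 14999/3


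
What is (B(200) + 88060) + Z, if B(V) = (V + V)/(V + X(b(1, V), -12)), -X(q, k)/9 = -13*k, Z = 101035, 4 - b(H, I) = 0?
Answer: 56917495/301 ≈ 1.8909e+5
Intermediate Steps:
b(H, I) = 4 (b(H, I) = 4 - 1*0 = 4 + 0 = 4)
X(q, k) = 117*k (X(q, k) = -(-117)*k = 117*k)
B(V) = 2*V/(-1404 + V) (B(V) = (V + V)/(V + 117*(-12)) = (2*V)/(V - 1404) = (2*V)/(-1404 + V) = 2*V/(-1404 + V))
(B(200) + 88060) + Z = (2*200/(-1404 + 200) + 88060) + 101035 = (2*200/(-1204) + 88060) + 101035 = (2*200*(-1/1204) + 88060) + 101035 = (-100/301 + 88060) + 101035 = 26505960/301 + 101035 = 56917495/301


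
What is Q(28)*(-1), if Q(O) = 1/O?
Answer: -1/28 ≈ -0.035714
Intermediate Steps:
Q(28)*(-1) = -1/28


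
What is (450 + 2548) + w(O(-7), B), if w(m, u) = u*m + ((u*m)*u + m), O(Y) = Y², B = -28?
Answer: 40091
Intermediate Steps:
w(m, u) = m + m*u + m*u² (w(m, u) = m*u + ((m*u)*u + m) = m*u + (m*u² + m) = m*u + (m + m*u²) = m + m*u + m*u²)
(450 + 2548) + w(O(-7), B) = (450 + 2548) + (-7)²*(1 - 28 + (-28)²) = 2998 + 49*(1 - 28 + 784) = 2998 + 49*757 = 2998 + 37093 = 40091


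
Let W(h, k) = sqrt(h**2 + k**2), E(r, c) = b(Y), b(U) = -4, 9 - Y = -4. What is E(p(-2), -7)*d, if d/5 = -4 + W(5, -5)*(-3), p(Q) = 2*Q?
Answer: 80 + 300*sqrt(2) ≈ 504.26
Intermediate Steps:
Y = 13 (Y = 9 - 1*(-4) = 9 + 4 = 13)
E(r, c) = -4
d = -20 - 75*sqrt(2) (d = 5*(-4 + sqrt(5**2 + (-5)**2)*(-3)) = 5*(-4 + sqrt(25 + 25)*(-3)) = 5*(-4 + sqrt(50)*(-3)) = 5*(-4 + (5*sqrt(2))*(-3)) = 5*(-4 - 15*sqrt(2)) = -20 - 75*sqrt(2) ≈ -126.07)
E(p(-2), -7)*d = -4*(-20 - 75*sqrt(2)) = 80 + 300*sqrt(2)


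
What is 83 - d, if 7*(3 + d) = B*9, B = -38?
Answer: 944/7 ≈ 134.86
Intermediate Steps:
d = -363/7 (d = -3 + (-38*9)/7 = -3 + (1/7)*(-342) = -3 - 342/7 = -363/7 ≈ -51.857)
83 - d = 83 - 1*(-363/7) = 83 + 363/7 = 944/7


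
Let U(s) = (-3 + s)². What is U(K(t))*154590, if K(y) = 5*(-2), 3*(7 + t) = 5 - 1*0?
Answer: 26125710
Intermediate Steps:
t = -16/3 (t = -7 + (5 - 1*0)/3 = -7 + (5 + 0)/3 = -7 + (⅓)*5 = -7 + 5/3 = -16/3 ≈ -5.3333)
K(y) = -10
U(K(t))*154590 = (-3 - 10)²*154590 = (-13)²*154590 = 169*154590 = 26125710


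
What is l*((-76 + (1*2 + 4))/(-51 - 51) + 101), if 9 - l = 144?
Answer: -233370/17 ≈ -13728.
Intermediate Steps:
l = -135 (l = 9 - 1*144 = 9 - 144 = -135)
l*((-76 + (1*2 + 4))/(-51 - 51) + 101) = -135*((-76 + (1*2 + 4))/(-51 - 51) + 101) = -135*((-76 + (2 + 4))/(-102) + 101) = -135*((-76 + 6)*(-1/102) + 101) = -135*(-70*(-1/102) + 101) = -135*(35/51 + 101) = -135*5186/51 = -233370/17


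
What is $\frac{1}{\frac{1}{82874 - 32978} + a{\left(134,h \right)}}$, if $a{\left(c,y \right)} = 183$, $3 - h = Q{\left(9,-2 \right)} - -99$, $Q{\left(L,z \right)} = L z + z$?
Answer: $\frac{49896}{9130969} \approx 0.0054645$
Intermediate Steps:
$Q{\left(L,z \right)} = z + L z$
$h = -76$ ($h = 3 - \left(- 2 \left(1 + 9\right) - -99\right) = 3 - \left(\left(-2\right) 10 + 99\right) = 3 - \left(-20 + 99\right) = 3 - 79 = -76$)
$\frac{1}{\frac{1}{82874 - 32978} + a{\left(134,h \right)}} = \frac{1}{\frac{1}{82874 - 32978} + 183} = \frac{1}{\frac{1}{49896} + 183} = \frac{1}{\frac{9130969}{49896}} = \frac{49896}{9130969}$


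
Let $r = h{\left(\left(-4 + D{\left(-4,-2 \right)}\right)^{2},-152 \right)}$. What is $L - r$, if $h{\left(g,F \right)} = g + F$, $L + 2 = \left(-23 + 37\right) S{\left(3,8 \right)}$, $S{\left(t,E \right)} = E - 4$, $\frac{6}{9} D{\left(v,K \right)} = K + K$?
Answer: $106$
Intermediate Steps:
$D{\left(v,K \right)} = 3 K$ ($D{\left(v,K \right)} = \frac{3 \left(K + K\right)}{2} = \frac{3 \cdot 2 K}{2} = 3 K$)
$S{\left(t,E \right)} = -4 + E$ ($S{\left(t,E \right)} = E - 4 = -4 + E$)
$L = 54$ ($L = -2 + \left(-23 + 37\right) \left(-4 + 8\right) = -2 + 14 \cdot 4 = -2 + 56 = 54$)
$h{\left(g,F \right)} = F + g$
$r = -52$ ($r = -152 + \left(-4 + 3 \left(-2\right)\right)^{2} = -152 + \left(-4 - 6\right)^{2} = -152 + \left(-10\right)^{2} = -152 + 100 = -52$)
$L - r = 54 - -52 = 54 + 52 = 106$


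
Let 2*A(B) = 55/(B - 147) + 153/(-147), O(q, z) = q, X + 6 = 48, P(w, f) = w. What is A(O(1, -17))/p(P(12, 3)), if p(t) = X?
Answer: -10141/600936 ≈ -0.016875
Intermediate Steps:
X = 42 (X = -6 + 48 = 42)
p(t) = 42
A(B) = -51/98 + 55/(2*(-147 + B)) (A(B) = (55/(B - 147) + 153/(-147))/2 = (55/(-147 + B) + 153*(-1/147))/2 = (55/(-147 + B) - 51/49)/2 = (-51/49 + 55/(-147 + B))/2 = -51/98 + 55/(2*(-147 + B)))
A(O(1, -17))/p(P(12, 3)) = ((10192 - 51*1)/(98*(-147 + 1)))/42 = ((1/98)*(10192 - 51)/(-146))*(1/42) = ((1/98)*(-1/146)*10141)*(1/42) = -10141/14308*1/42 = -10141/600936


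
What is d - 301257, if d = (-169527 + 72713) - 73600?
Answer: -471671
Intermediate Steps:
d = -170414 (d = -96814 - 73600 = -170414)
d - 301257 = -170414 - 301257 = -471671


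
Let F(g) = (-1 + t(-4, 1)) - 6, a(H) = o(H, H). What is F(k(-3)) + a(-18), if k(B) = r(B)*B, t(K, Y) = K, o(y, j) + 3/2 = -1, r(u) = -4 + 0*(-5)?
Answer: -27/2 ≈ -13.500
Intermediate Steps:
r(u) = -4 (r(u) = -4 + 0 = -4)
o(y, j) = -5/2 (o(y, j) = -3/2 - 1 = -5/2)
a(H) = -5/2
k(B) = -4*B
F(g) = -11 (F(g) = (-1 - 4) - 6 = -5 - 6 = -11)
F(k(-3)) + a(-18) = -11 - 5/2 = -27/2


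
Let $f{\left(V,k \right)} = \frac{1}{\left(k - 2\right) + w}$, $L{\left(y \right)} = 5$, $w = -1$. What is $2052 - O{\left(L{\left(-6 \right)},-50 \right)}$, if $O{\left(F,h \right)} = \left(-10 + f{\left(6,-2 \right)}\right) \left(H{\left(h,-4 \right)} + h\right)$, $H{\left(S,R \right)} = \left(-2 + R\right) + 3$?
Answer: $\frac{7557}{5} \approx 1511.4$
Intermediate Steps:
$H{\left(S,R \right)} = 1 + R$
$f{\left(V,k \right)} = \frac{1}{-3 + k}$ ($f{\left(V,k \right)} = \frac{1}{\left(k - 2\right) - 1} = \frac{1}{\left(-2 + k\right) - 1} = \frac{1}{-3 + k}$)
$O{\left(F,h \right)} = \frac{153}{5} - \frac{51 h}{5}$ ($O{\left(F,h \right)} = \left(-10 + \frac{1}{-3 - 2}\right) \left(\left(1 - 4\right) + h\right) = \left(-10 + \frac{1}{-5}\right) \left(-3 + h\right) = \left(-10 - \frac{1}{5}\right) \left(-3 + h\right) = - \frac{51 \left(-3 + h\right)}{5} = \frac{153}{5} - \frac{51 h}{5}$)
$2052 - O{\left(L{\left(-6 \right)},-50 \right)} = 2052 - \left(\frac{153}{5} - -510\right) = 2052 - \left(\frac{153}{5} + 510\right) = 2052 - \frac{2703}{5} = \frac{7557}{5}$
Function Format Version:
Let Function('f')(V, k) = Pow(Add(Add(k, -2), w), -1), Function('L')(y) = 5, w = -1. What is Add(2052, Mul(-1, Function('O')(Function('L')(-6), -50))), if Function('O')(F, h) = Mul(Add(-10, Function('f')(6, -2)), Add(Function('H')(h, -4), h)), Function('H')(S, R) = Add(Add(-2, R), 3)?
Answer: Rational(7557, 5) ≈ 1511.4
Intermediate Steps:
Function('H')(S, R) = Add(1, R)
Function('f')(V, k) = Pow(Add(-3, k), -1) (Function('f')(V, k) = Pow(Add(Add(k, -2), -1), -1) = Pow(Add(Add(-2, k), -1), -1) = Pow(Add(-3, k), -1))
Function('O')(F, h) = Add(Rational(153, 5), Mul(Rational(-51, 5), h)) (Function('O')(F, h) = Mul(Add(-10, Pow(Add(-3, -2), -1)), Add(Add(1, -4), h)) = Mul(Add(-10, Pow(-5, -1)), Add(-3, h)) = Mul(Add(-10, Rational(-1, 5)), Add(-3, h)) = Mul(Rational(-51, 5), Add(-3, h)) = Add(Rational(153, 5), Mul(Rational(-51, 5), h)))
Add(2052, Mul(-1, Function('O')(Function('L')(-6), -50))) = Add(2052, Mul(-1, Add(Rational(153, 5), Mul(Rational(-51, 5), -50)))) = Add(2052, Mul(-1, Add(Rational(153, 5), 510))) = Add(2052, Mul(-1, Rational(2703, 5))) = Add(2052, Rational(-2703, 5)) = Rational(7557, 5)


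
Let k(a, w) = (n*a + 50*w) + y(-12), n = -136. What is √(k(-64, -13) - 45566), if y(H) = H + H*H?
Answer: 2*I*√9345 ≈ 193.34*I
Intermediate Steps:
y(H) = H + H²
k(a, w) = 132 - 136*a + 50*w (k(a, w) = (-136*a + 50*w) - 12*(1 - 12) = (-136*a + 50*w) - 12*(-11) = (-136*a + 50*w) + 132 = 132 - 136*a + 50*w)
√(k(-64, -13) - 45566) = √((132 - 136*(-64) + 50*(-13)) - 45566) = √((132 + 8704 - 650) - 45566) = √(8186 - 45566) = √(-37380) = 2*I*√9345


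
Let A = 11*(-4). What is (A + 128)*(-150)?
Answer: -12600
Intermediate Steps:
A = -44
(A + 128)*(-150) = (-44 + 128)*(-150) = 84*(-150) = -12600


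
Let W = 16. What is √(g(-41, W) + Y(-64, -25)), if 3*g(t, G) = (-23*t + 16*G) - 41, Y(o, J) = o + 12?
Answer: √334 ≈ 18.276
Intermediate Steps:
Y(o, J) = 12 + o
g(t, G) = -41/3 - 23*t/3 + 16*G/3 (g(t, G) = ((-23*t + 16*G) - 41)/3 = (-41 - 23*t + 16*G)/3 = -41/3 - 23*t/3 + 16*G/3)
√(g(-41, W) + Y(-64, -25)) = √((-41/3 - 23/3*(-41) + (16/3)*16) + (12 - 64)) = √((-41/3 + 943/3 + 256/3) - 52) = √(386 - 52) = √334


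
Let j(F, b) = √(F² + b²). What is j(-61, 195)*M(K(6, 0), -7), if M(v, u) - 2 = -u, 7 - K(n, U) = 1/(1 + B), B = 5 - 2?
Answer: 9*√41746 ≈ 1838.9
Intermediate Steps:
B = 3
K(n, U) = 27/4 (K(n, U) = 7 - 1/(1 + 3) = 7 - 1/4 = 7 - 1*¼ = 7 - ¼ = 27/4)
M(v, u) = 2 - u
j(-61, 195)*M(K(6, 0), -7) = √((-61)² + 195²)*(2 - 1*(-7)) = √(3721 + 38025)*(2 + 7) = √41746*9 = 9*√41746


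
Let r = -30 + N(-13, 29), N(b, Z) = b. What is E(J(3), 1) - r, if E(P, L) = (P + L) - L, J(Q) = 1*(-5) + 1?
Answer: 39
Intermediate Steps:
J(Q) = -4 (J(Q) = -5 + 1 = -4)
r = -43 (r = -30 - 13 = -43)
E(P, L) = P (E(P, L) = (L + P) - L = P)
E(J(3), 1) - r = -4 - 1*(-43) = -4 + 43 = 39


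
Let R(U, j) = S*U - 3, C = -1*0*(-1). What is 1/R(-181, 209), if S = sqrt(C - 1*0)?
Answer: -1/3 ≈ -0.33333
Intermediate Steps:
C = 0 (C = 0*(-1) = 0)
S = 0 (S = sqrt(0 - 1*0) = sqrt(0 + 0) = sqrt(0) = 0)
R(U, j) = -3 (R(U, j) = 0*U - 3 = 0 - 3 = -3)
1/R(-181, 209) = 1/(-3) = -1/3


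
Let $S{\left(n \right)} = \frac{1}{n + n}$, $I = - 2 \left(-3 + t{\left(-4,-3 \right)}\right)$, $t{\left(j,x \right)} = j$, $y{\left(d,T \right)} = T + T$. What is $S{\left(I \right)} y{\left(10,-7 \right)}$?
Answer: $- \frac{1}{2} \approx -0.5$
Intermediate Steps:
$y{\left(d,T \right)} = 2 T$
$I = 14$ ($I = - 2 \left(-3 - 4\right) = \left(-2\right) \left(-7\right) = 14$)
$S{\left(n \right)} = \frac{1}{2 n}$
$S{\left(I \right)} y{\left(10,-7 \right)} = \frac{1}{2 \cdot 14} \cdot 2 \left(-7\right) = \frac{1}{2} \cdot \frac{1}{14} \left(-14\right) = \frac{1}{28} \left(-14\right) = - \frac{1}{2}$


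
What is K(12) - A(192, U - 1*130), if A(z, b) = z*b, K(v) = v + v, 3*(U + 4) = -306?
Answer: 45336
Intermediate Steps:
U = -106 (U = -4 + (1/3)*(-306) = -4 - 102 = -106)
K(v) = 2*v
A(z, b) = b*z
K(12) - A(192, U - 1*130) = 2*12 - (-106 - 1*130)*192 = 24 - (-106 - 130)*192 = 24 - (-236)*192 = 24 - 1*(-45312) = 24 + 45312 = 45336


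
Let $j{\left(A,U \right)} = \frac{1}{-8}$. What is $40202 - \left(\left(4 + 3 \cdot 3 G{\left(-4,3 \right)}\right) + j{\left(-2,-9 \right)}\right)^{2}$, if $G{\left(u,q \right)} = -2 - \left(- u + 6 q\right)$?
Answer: $- \frac{306881}{64} \approx -4795.0$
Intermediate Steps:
$j{\left(A,U \right)} = - \frac{1}{8}$
$G{\left(u,q \right)} = -2 + u - 6 q$ ($G{\left(u,q \right)} = -2 - \left(- u + 6 q\right) = -2 + u - 6 q$)
$40202 - \left(\left(4 + 3 \cdot 3 G{\left(-4,3 \right)}\right) + j{\left(-2,-9 \right)}\right)^{2} = 40202 - \left(\left(4 + 3 \cdot 3 \left(-2 - 4 - 18\right)\right) - \frac{1}{8}\right)^{2} = 40202 - \left(\left(4 + 9 \left(-2 - 4 - 18\right)\right) - \frac{1}{8}\right)^{2} = 40202 - \left(\left(4 + 9 \left(-24\right)\right) - \frac{1}{8}\right)^{2} = 40202 - \left(\left(4 - 216\right) - \frac{1}{8}\right)^{2} = 40202 - \left(-212 - \frac{1}{8}\right)^{2} = 40202 - \left(- \frac{1697}{8}\right)^{2} = 40202 - \frac{2879809}{64} = - \frac{306881}{64}$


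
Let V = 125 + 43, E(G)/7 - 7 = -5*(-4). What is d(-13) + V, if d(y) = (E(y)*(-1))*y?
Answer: 2625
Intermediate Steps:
E(G) = 189 (E(G) = 49 + 7*(-5*(-4)) = 49 + 7*20 = 49 + 140 = 189)
V = 168
d(y) = -189*y (d(y) = (189*(-1))*y = -189*y)
d(-13) + V = -189*(-13) + 168 = 2457 + 168 = 2625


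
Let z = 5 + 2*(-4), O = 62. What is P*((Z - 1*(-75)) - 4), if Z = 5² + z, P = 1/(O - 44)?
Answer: 31/6 ≈ 5.1667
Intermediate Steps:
P = 1/18 (P = 1/(62 - 44) = 1/18 ≈ 0.055556)
z = -3 (z = 5 - 8 = -3)
Z = 22 (Z = 5² - 3 = 25 - 3 = 22)
P*((Z - 1*(-75)) - 4) = ((22 - 1*(-75)) - 4)/18 = ((22 + 75) - 4)/18 = (97 - 4)/18 = (1/18)*93 = 31/6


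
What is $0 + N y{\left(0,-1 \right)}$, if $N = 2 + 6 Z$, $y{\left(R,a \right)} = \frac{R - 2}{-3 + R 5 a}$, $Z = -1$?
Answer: $- \frac{8}{3} \approx -2.6667$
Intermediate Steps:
$y{\left(R,a \right)} = \frac{-2 + R}{-3 + 5 R a}$
$N = -4$ ($N = 2 + 6 \left(-1\right) = 2 - 6 = -4$)
$0 + N y{\left(0,-1 \right)} = 0 - 4 \frac{-2 + 0}{-3 + 5 \cdot 0 \left(-1\right)} = 0 - 4 \frac{1}{-3 + 0} \left(-2\right) = 0 - 4 \frac{1}{-3} \left(-2\right) = 0 - 4 \left(\left(- \frac{1}{3}\right) \left(-2\right)\right) = 0 - \frac{8}{3} = - \frac{8}{3}$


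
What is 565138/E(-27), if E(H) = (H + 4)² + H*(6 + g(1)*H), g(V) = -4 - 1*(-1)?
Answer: -40367/130 ≈ -310.52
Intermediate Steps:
g(V) = -3 (g(V) = -4 + 1 = -3)
E(H) = (4 + H)² + H*(6 - 3*H) (E(H) = (H + 4)² + H*(6 - 3*H) = (4 + H)² + H*(6 - 3*H))
565138/E(-27) = 565138/(16 - 2*(-27)² + 14*(-27)) = 565138/(16 - 2*729 - 378) = 565138/(16 - 1458 - 378) = 565138/(-1820) = 565138*(-1/1820) = -40367/130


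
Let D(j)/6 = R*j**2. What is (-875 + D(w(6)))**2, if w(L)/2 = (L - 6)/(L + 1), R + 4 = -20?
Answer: 765625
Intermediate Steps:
R = -24 (R = -4 - 20 = -24)
w(L) = 2*(-6 + L)/(1 + L) (w(L) = 2*((L - 6)/(L + 1)) = 2*((-6 + L)/(1 + L)) = 2*(-6 + L)/(1 + L))
D(j) = -144*j**2 (D(j) = 6*(-24*j**2) = -144*j**2)
(-875 + D(w(6)))**2 = (-875 - 144*4*(-6 + 6)**2/(1 + 6)**2)**2 = (-875 - 144*(2*0/7)**2)**2 = (-875 - 144*(2*(1/7)*0)**2)**2 = (-875 - 144*0**2)**2 = (-875 - 144*0)**2 = (-875 + 0)**2 = (-875)**2 = 765625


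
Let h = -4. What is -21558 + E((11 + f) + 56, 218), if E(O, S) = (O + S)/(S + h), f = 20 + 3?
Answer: -2306552/107 ≈ -21557.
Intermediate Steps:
f = 23
E(O, S) = (O + S)/(-4 + S) (E(O, S) = (O + S)/(S - 4) = (O + S)/(-4 + S))
-21558 + E((11 + f) + 56, 218) = -21558 + (((11 + 23) + 56) + 218)/(-4 + 218) = -21558 + ((34 + 56) + 218)/214 = -21558 + (90 + 218)/214 = -21558 + (1/214)*308 = -21558 + 154/107 = -2306552/107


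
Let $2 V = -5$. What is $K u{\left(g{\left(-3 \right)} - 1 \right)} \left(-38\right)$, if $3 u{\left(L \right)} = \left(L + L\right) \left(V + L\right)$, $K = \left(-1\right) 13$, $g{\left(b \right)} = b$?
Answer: $\frac{25688}{3} \approx 8562.7$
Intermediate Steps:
$V = - \frac{5}{2}$ ($V = \frac{1}{2} \left(-5\right) = - \frac{5}{2} \approx -2.5$)
$K = -13$
$u{\left(L \right)} = \frac{2 L \left(- \frac{5}{2} + L\right)}{3}$ ($u{\left(L \right)} = \frac{\left(L + L\right) \left(- \frac{5}{2} + L\right)}{3} = \frac{2 L \left(- \frac{5}{2} + L\right)}{3}$)
$K u{\left(g{\left(-3 \right)} - 1 \right)} \left(-38\right) = - 13 \frac{\left(-3 - 1\right) \left(-5 + 2 \left(-3 - 1\right)\right)}{3} \left(-38\right) = - 13 \cdot \frac{1}{3} \left(-4\right) \left(-5 + 2 \left(-4\right)\right) \left(-38\right) = - 13 \cdot \frac{1}{3} \left(-4\right) \left(-5 - 8\right) \left(-38\right) = - 13 \cdot \frac{1}{3} \left(-4\right) \left(-13\right) \left(-38\right) = \left(-13\right) \frac{52}{3} \left(-38\right) = \left(- \frac{676}{3}\right) \left(-38\right) = \frac{25688}{3}$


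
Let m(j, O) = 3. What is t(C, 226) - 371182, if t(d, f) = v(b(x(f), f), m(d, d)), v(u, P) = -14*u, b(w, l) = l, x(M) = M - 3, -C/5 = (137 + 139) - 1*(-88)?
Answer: -374346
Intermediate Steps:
C = -1820 (C = -5*((137 + 139) - 1*(-88)) = -5*(276 + 88) = -5*364 = -1820)
x(M) = -3 + M
t(d, f) = -14*f
t(C, 226) - 371182 = -14*226 - 371182 = -3164 - 371182 = -374346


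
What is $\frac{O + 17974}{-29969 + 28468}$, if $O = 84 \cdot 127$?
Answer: $- \frac{28642}{1501} \approx -19.082$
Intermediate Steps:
$O = 10668$
$\frac{O + 17974}{-29969 + 28468} = \frac{10668 + 17974}{-29969 + 28468} = \frac{28642}{-1501} = 28642 \left(- \frac{1}{1501}\right) = - \frac{28642}{1501}$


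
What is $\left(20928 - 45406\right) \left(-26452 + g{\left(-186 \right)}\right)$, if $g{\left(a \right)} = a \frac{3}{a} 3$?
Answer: $647271754$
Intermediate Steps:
$g{\left(a \right)} = 9$ ($g{\left(a \right)} = 3 \cdot 3 = 9$)
$\left(20928 - 45406\right) \left(-26452 + g{\left(-186 \right)}\right) = \left(20928 - 45406\right) \left(-26452 + 9\right) = \left(-24478\right) \left(-26443\right) = 647271754$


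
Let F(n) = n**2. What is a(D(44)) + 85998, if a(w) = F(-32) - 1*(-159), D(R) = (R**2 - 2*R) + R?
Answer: 87181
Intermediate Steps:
D(R) = R**2 - R
a(w) = 1183 (a(w) = (-32)**2 - 1*(-159) = 1024 + 159 = 1183)
a(D(44)) + 85998 = 1183 + 85998 = 87181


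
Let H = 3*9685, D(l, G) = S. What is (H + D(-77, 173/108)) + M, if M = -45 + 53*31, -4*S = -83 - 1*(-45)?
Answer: 61325/2 ≈ 30663.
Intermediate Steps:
S = 19/2 (S = -(-83 - 1*(-45))/4 = -(-83 + 45)/4 = -¼*(-38) = 19/2 ≈ 9.5000)
D(l, G) = 19/2
M = 1598 (M = -45 + 1643 = 1598)
H = 29055
(H + D(-77, 173/108)) + M = (29055 + 19/2) + 1598 = 58129/2 + 1598 = 61325/2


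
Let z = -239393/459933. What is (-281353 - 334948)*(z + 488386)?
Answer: -138436364831142245/459933 ≈ -3.0099e+11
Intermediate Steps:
z = -239393/459933 (z = -239393*1/459933 = -239393/459933 ≈ -0.52050)
(-281353 - 334948)*(z + 488386) = (-281353 - 334948)*(-239393/459933 + 488386) = -616301*224624598745/459933 = -138436364831142245/459933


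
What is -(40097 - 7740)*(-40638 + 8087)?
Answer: 1053252707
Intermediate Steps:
-(40097 - 7740)*(-40638 + 8087) = -32357*(-32551) = -1*(-1053252707) = 1053252707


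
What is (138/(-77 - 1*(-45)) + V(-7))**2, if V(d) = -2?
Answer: 10201/256 ≈ 39.848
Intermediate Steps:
(138/(-77 - 1*(-45)) + V(-7))**2 = (138/(-77 - 1*(-45)) - 2)**2 = (138/(-77 + 45) - 2)**2 = (138/(-32) - 2)**2 = (138*(-1/32) - 2)**2 = (-69/16 - 2)**2 = (-101/16)**2 = 10201/256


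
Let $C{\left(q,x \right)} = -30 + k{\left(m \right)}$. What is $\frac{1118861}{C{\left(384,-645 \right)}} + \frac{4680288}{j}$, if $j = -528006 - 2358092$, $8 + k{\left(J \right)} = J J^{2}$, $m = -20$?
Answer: $- \frac{1633381324661}{11599227862} \approx -140.82$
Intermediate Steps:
$k{\left(J \right)} = -8 + J^{3}$ ($k{\left(J \right)} = -8 + J J^{2} = -8 + J^{3}$)
$C{\left(q,x \right)} = -8038$ ($C{\left(q,x \right)} = -30 + \left(-8 + \left(-20\right)^{3}\right) = -30 - 8008 = -8038$)
$j = -2886098$
$\frac{1118861}{C{\left(384,-645 \right)}} + \frac{4680288}{j} = \frac{1118861}{-8038} + \frac{4680288}{-2886098} = 1118861 \left(- \frac{1}{8038}\right) + 4680288 \left(- \frac{1}{2886098}\right) = - \frac{1118861}{8038} - \frac{2340144}{1443049} = - \frac{1633381324661}{11599227862}$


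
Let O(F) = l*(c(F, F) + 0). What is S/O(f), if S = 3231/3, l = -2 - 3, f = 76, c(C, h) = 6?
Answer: -359/10 ≈ -35.900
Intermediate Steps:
l = -5
S = 1077 (S = 3231*(1/3) = 1077)
O(F) = -30 (O(F) = -5*(6 + 0) = -5*6 = -30)
S/O(f) = 1077/(-30) = 1077*(-1/30) = -359/10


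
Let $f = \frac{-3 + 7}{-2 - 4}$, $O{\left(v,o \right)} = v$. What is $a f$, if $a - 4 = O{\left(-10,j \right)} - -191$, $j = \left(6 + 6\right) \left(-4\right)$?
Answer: $- \frac{370}{3} \approx -123.33$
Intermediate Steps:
$j = -48$ ($j = 12 \left(-4\right) = -48$)
$a = 185$ ($a = 4 - -181 = 4 + \left(-10 + 191\right) = 4 + 181 = 185$)
$f = - \frac{2}{3}$ ($f = \frac{4}{-6} = 4 \left(- \frac{1}{6}\right) = - \frac{2}{3} \approx -0.66667$)
$a f = 185 \left(- \frac{2}{3}\right) = - \frac{370}{3}$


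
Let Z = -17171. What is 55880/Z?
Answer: -5080/1561 ≈ -3.2543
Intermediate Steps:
55880/Z = 55880/(-17171) = 55880*(-1/17171) = -5080/1561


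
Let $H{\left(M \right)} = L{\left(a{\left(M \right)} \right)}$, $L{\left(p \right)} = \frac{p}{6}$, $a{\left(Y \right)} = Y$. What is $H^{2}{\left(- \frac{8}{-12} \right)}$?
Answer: $\frac{1}{81} \approx 0.012346$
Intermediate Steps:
$L{\left(p \right)} = \frac{p}{6}$ ($L{\left(p \right)} = p \frac{1}{6} = \frac{p}{6}$)
$H{\left(M \right)} = \frac{M}{6}$
$H^{2}{\left(- \frac{8}{-12} \right)} = \left(\frac{\left(-8\right) \frac{1}{-12}}{6}\right)^{2} = \left(\frac{\left(-8\right) \left(- \frac{1}{12}\right)}{6}\right)^{2} = \left(\frac{1}{6} \cdot \frac{2}{3}\right)^{2} = \left(\frac{1}{9}\right)^{2} = \frac{1}{81}$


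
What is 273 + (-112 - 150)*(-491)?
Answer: 128915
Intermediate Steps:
273 + (-112 - 150)*(-491) = 273 - 262*(-491) = 273 + 128642 = 128915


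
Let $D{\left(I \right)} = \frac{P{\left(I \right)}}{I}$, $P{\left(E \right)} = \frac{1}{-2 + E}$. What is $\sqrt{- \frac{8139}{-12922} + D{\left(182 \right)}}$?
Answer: $\frac{\sqrt{94659529510}}{387660} \approx 0.79365$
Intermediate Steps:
$D{\left(I \right)} = \frac{1}{I \left(-2 + I\right)}$ ($D{\left(I \right)} = \frac{1}{\left(-2 + I\right) I} = \frac{1}{I \left(-2 + I\right)}$)
$\sqrt{- \frac{8139}{-12922} + D{\left(182 \right)}} = \sqrt{- \frac{8139}{-12922} + \frac{1}{182 \left(-2 + 182\right)}} = \sqrt{\left(-8139\right) \left(- \frac{1}{12922}\right) + \frac{1}{182 \cdot 180}} = \sqrt{\frac{8139}{12922} + \frac{1}{182} \cdot \frac{1}{180}} = \sqrt{\frac{8139}{12922} + \frac{1}{32760}} = \sqrt{\frac{1465091}{2325960}} = \frac{\sqrt{94659529510}}{387660}$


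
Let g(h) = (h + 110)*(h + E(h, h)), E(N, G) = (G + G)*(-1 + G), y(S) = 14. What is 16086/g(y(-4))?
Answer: 383/1116 ≈ 0.34319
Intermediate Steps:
E(N, G) = 2*G*(-1 + G) (E(N, G) = (2*G)*(-1 + G) = 2*G*(-1 + G))
g(h) = (110 + h)*(h + 2*h*(-1 + h)) (g(h) = (h + 110)*(h + 2*h*(-1 + h)) = (110 + h)*(h + 2*h*(-1 + h)))
16086/g(y(-4)) = 16086/((14*(-110 + 2*14**2 + 219*14))) = 16086/((14*(-110 + 2*196 + 3066))) = 16086/((14*(-110 + 392 + 3066))) = 16086/((14*3348)) = 16086/46872 = 16086*(1/46872) = 383/1116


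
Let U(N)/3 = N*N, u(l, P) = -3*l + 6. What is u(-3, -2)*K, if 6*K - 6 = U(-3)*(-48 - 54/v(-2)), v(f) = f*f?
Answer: -16545/4 ≈ -4136.3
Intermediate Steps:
u(l, P) = 6 - 3*l
v(f) = f**2
U(N) = 3*N**2 (U(N) = 3*(N*N) = 3*N**2)
K = -1103/4 (K = 1 + ((3*(-3)**2)*(-48 - 54/((-2)**2)))/6 = 1 + ((3*9)*(-48 - 54/4))/6 = 1 + (27*(-48 - 54*1/4))/6 = 1 + (27*(-48 - 27/2))/6 = 1 + (27*(-123/2))/6 = 1 + (1/6)*(-3321/2) = 1 - 1107/4 = -1103/4 ≈ -275.75)
u(-3, -2)*K = (6 - 3*(-3))*(-1103/4) = (6 + 9)*(-1103/4) = 15*(-1103/4) = -16545/4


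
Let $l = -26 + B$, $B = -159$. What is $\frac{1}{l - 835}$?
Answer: $- \frac{1}{1020} \approx -0.00098039$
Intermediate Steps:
$l = -185$ ($l = -26 - 159 = -185$)
$\frac{1}{l - 835} = \frac{1}{-185 - 835} = \frac{1}{-1020} = - \frac{1}{1020}$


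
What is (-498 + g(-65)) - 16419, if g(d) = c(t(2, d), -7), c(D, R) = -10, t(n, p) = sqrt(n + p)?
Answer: -16927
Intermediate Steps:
g(d) = -10
(-498 + g(-65)) - 16419 = (-498 - 10) - 16419 = -508 - 16419 = -16927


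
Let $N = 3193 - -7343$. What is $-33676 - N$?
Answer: $-44212$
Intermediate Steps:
$N = 10536$ ($N = 3193 + 7343 = 10536$)
$-33676 - N = -33676 - 10536 = -44212$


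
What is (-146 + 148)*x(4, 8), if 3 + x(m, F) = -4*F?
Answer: -70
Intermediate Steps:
x(m, F) = -3 - 4*F
(-146 + 148)*x(4, 8) = (-146 + 148)*(-3 - 4*8) = 2*(-3 - 32) = 2*(-35) = -70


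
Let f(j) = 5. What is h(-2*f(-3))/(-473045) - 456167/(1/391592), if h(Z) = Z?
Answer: -16900133190065174/94609 ≈ -1.7863e+11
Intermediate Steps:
h(-2*f(-3))/(-473045) - 456167/(1/391592) = -2*5/(-473045) - 456167/(1/391592) = -10*(-1/473045) - 456167/1/391592 = 2/94609 - 456167*391592 = 2/94609 - 178631347864 = -16900133190065174/94609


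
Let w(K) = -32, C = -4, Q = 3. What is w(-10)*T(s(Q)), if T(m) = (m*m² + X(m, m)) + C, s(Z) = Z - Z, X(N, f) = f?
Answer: 128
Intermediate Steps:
s(Z) = 0
T(m) = -4 + m + m³ (T(m) = (m*m² + m) - 4 = (m³ + m) - 4 = (m + m³) - 4 = -4 + m + m³)
w(-10)*T(s(Q)) = -32*(-4 + 0 + 0³) = -32*(-4 + 0 + 0) = -32*(-4) = 128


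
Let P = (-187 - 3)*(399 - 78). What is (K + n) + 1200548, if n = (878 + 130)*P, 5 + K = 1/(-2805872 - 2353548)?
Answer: -310996304441341/5159420 ≈ -6.0277e+7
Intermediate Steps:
P = -60990 (P = -190*321 = -60990)
K = -25797101/5159420 (K = -5 + 1/(-2805872 - 2353548) = -5 + 1/(-5159420) = -5 - 1/5159420 = -25797101/5159420 ≈ -5.0000)
n = -61477920 (n = (878 + 130)*(-60990) = 1008*(-60990) = -61477920)
(K + n) + 1200548 = (-25797101/5159420 - 61477920) + 1200548 = -317190435803501/5159420 + 1200548 = -310996304441341/5159420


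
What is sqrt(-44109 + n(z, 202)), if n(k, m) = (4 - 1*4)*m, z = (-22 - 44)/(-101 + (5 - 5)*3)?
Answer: 39*I*sqrt(29) ≈ 210.02*I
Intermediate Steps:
z = 66/101 (z = -66/(-101 + 0*3) = -66/(-101 + 0) = -66/(-101) = -66*(-1/101) = 66/101 ≈ 0.65347)
n(k, m) = 0 (n(k, m) = (4 - 4)*m = 0*m = 0)
sqrt(-44109 + n(z, 202)) = sqrt(-44109 + 0) = sqrt(-44109) = 39*I*sqrt(29)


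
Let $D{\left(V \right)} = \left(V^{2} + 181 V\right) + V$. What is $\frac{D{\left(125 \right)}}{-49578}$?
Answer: $- \frac{38375}{49578} \approx -0.77403$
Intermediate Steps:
$D{\left(V \right)} = V^{2} + 182 V$
$\frac{D{\left(125 \right)}}{-49578} = \frac{125 \left(182 + 125\right)}{-49578} = 125 \cdot 307 \left(- \frac{1}{49578}\right) = 38375 \left(- \frac{1}{49578}\right) = - \frac{38375}{49578}$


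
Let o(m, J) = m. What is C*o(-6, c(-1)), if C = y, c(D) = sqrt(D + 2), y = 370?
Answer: -2220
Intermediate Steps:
c(D) = sqrt(2 + D)
C = 370
C*o(-6, c(-1)) = 370*(-6) = -2220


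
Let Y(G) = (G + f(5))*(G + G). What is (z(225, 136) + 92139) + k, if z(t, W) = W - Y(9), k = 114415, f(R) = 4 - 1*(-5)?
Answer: 206366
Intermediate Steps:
f(R) = 9 (f(R) = 4 + 5 = 9)
Y(G) = 2*G*(9 + G) (Y(G) = (G + 9)*(G + G) = (9 + G)*(2*G) = 2*G*(9 + G))
z(t, W) = -324 + W (z(t, W) = W - 2*9*(9 + 9) = W - 2*9*18 = W - 1*324 = W - 324 = -324 + W)
(z(225, 136) + 92139) + k = ((-324 + 136) + 92139) + 114415 = (-188 + 92139) + 114415 = 91951 + 114415 = 206366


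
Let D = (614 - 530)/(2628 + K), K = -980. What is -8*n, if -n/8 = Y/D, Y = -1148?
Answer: -4324352/3 ≈ -1.4415e+6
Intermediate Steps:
D = 21/412 (D = (614 - 530)/(2628 - 980) = 84/1648 = 84*(1/1648) = 21/412 ≈ 0.050971)
n = 540544/3 (n = -(-9184)/21/412 = -(-9184)*412/21 = -8*(-67568/3) = 540544/3 ≈ 1.8018e+5)
-8*n = -8*540544/3 = -4324352/3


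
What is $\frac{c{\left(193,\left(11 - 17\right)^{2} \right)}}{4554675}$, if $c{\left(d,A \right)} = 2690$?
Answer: $\frac{538}{910935} \approx 0.0005906$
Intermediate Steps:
$\frac{c{\left(193,\left(11 - 17\right)^{2} \right)}}{4554675} = \frac{2690}{4554675} = 2690 \cdot \frac{1}{4554675} = \frac{538}{910935}$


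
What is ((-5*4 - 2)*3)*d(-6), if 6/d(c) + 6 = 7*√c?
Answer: 36/5 + 42*I*√6/5 ≈ 7.2 + 20.576*I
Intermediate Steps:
d(c) = 6/(-6 + 7*√c)
((-5*4 - 2)*3)*d(-6) = ((-5*4 - 2)*3)*(6/(-6 + 7*√(-6))) = ((-20 - 2)*3)*(6/(-6 + 7*(I*√6))) = (-22*3)*(6/(-6 + 7*I*√6)) = -396/(-6 + 7*I*√6)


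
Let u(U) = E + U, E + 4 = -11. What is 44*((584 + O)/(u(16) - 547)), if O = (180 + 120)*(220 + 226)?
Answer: -2956448/273 ≈ -10829.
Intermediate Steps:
E = -15 (E = -4 - 11 = -15)
O = 133800 (O = 300*446 = 133800)
u(U) = -15 + U
44*((584 + O)/(u(16) - 547)) = 44*((584 + 133800)/((-15 + 16) - 547)) = 44*(134384/(1 - 547)) = 44*(134384/(-546)) = 44*(134384*(-1/546)) = 44*(-67192/273) = -2956448/273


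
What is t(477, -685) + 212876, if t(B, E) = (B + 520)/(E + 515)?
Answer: 36187923/170 ≈ 2.1287e+5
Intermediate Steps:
t(B, E) = (520 + B)/(515 + E)
t(477, -685) + 212876 = (520 + 477)/(515 - 685) + 212876 = 997/(-170) + 212876 = -1/170*997 + 212876 = -997/170 + 212876 = 36187923/170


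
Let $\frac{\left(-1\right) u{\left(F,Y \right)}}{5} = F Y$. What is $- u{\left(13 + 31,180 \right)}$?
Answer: $39600$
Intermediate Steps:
$u{\left(F,Y \right)} = - 5 F Y$
$- u{\left(13 + 31,180 \right)} = - \left(-5\right) \left(13 + 31\right) 180 = - \left(-5\right) 44 \cdot 180 = \left(-1\right) \left(-39600\right) = 39600$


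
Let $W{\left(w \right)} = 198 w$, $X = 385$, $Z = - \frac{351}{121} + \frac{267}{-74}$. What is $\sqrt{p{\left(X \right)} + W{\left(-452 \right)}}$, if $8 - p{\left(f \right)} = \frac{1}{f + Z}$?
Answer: $\frac{i \sqrt{1027803894947411114}}{3389009} \approx 299.15 i$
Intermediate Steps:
$Z = - \frac{58281}{8954}$ ($Z = \left(-351\right) \frac{1}{121} + 267 \left(- \frac{1}{74}\right) = - \frac{351}{121} - \frac{267}{74} = - \frac{58281}{8954} \approx -6.5089$)
$p{\left(f \right)} = 8 - \frac{1}{- \frac{58281}{8954} + f}$ ($p{\left(f \right)} = 8 - \frac{1}{f - \frac{58281}{8954}} = 8 - \frac{1}{- \frac{58281}{8954} + f}$)
$\sqrt{p{\left(X \right)} + W{\left(-452 \right)}} = \sqrt{\frac{2 \left(-237601 + 35816 \cdot 385\right)}{-58281 + 8954 \cdot 385} + 198 \left(-452\right)} = \sqrt{\frac{2 \left(-237601 + 13789160\right)}{-58281 + 3447290} - 89496} = \sqrt{2 \cdot \frac{1}{3389009} \cdot 13551559 - 89496} = \sqrt{\frac{27103118}{3389009} - 89496} = \sqrt{- \frac{303275646346}{3389009}} = \frac{i \sqrt{1027803894947411114}}{3389009}$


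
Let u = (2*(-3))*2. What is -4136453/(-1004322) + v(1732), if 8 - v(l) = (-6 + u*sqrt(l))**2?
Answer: -250509925939/1004322 - 288*sqrt(433) ≈ -2.5542e+5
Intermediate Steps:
u = -12 (u = -6*2 = -12)
v(l) = 8 - (-6 - 12*sqrt(l))**2
-4136453/(-1004322) + v(1732) = -4136453/(-1004322) + (-28 - 144*1732 - 288*sqrt(433)) = -4136453*(-1/1004322) + (-28 - 249408 - 288*sqrt(433)) = 4136453/1004322 + (-28 - 249408 - 288*sqrt(433)) = 4136453/1004322 + (-249436 - 288*sqrt(433)) = -250509925939/1004322 - 288*sqrt(433)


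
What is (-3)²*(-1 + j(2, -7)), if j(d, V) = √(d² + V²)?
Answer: -9 + 9*√53 ≈ 56.521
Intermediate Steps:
j(d, V) = √(V² + d²)
(-3)²*(-1 + j(2, -7)) = (-3)²*(-1 + √((-7)² + 2²)) = 9*(-1 + √(49 + 4)) = 9*(-1 + √53) = -9 + 9*√53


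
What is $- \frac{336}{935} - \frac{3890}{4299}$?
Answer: $- \frac{5081614}{4019565} \approx -1.2642$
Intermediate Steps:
$- \frac{336}{935} - \frac{3890}{4299} = - \frac{5081614}{4019565}$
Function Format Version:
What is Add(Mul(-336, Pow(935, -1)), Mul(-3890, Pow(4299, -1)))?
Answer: Rational(-5081614, 4019565) ≈ -1.2642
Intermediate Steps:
Add(Mul(-336, Pow(935, -1)), Mul(-3890, Pow(4299, -1))) = Add(Mul(-336, Rational(1, 935)), Mul(-3890, Rational(1, 4299))) = Add(Rational(-336, 935), Rational(-3890, 4299)) = Rational(-5081614, 4019565)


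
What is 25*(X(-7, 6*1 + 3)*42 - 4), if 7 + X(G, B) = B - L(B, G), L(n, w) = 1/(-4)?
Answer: 4525/2 ≈ 2262.5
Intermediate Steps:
L(n, w) = -1/4
X(G, B) = -27/4 + B (X(G, B) = -7 + (B - 1*(-1/4)) = -7 + (B + 1/4) = -7 + (1/4 + B) = -27/4 + B)
25*(X(-7, 6*1 + 3)*42 - 4) = 25*((-27/4 + (6*1 + 3))*42 - 4) = 25*((-27/4 + (6 + 3))*42 - 4) = 25*((-27/4 + 9)*42 - 4) = 25*((9/4)*42 - 4) = 25*(189/2 - 4) = 25*(181/2) = 4525/2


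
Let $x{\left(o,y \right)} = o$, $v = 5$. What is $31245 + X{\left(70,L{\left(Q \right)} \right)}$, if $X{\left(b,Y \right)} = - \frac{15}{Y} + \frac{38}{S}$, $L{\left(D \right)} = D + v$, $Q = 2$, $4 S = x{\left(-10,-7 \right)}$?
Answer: $\frac{1092968}{35} \approx 31228.0$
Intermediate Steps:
$S = - \frac{5}{2}$ ($S = \frac{1}{4} \left(-10\right) = - \frac{5}{2} \approx -2.5$)
$L{\left(D \right)} = 5 + D$ ($L{\left(D \right)} = D + 5 = 5 + D$)
$X{\left(b,Y \right)} = - \frac{76}{5} - \frac{15}{Y}$ ($X{\left(b,Y \right)} = - \frac{15}{Y} + \frac{38}{- \frac{5}{2}} = - \frac{15}{Y} + 38 \left(- \frac{2}{5}\right) = - \frac{15}{Y} - \frac{76}{5} = - \frac{76}{5} - \frac{15}{Y}$)
$31245 + X{\left(70,L{\left(Q \right)} \right)} = 31245 - \left(\frac{76}{5} + \frac{15}{5 + 2}\right) = 31245 - \left(\frac{76}{5} + \frac{15}{7}\right) = 31245 - \frac{607}{35} = \frac{1092968}{35}$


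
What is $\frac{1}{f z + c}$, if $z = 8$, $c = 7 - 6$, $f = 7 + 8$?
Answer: $\frac{1}{121} \approx 0.0082645$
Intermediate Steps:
$f = 15$
$c = 1$ ($c = 7 - 6 = 1$)
$\frac{1}{f z + c} = \frac{1}{15 \cdot 8 + 1} = \frac{1}{120 + 1} = \frac{1}{121}$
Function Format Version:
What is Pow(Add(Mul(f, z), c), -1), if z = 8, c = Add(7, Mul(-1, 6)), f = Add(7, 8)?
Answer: Rational(1, 121) ≈ 0.0082645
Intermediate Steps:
f = 15
c = 1 (c = Add(7, -6) = 1)
Pow(Add(Mul(f, z), c), -1) = Pow(Add(Mul(15, 8), 1), -1) = Pow(Add(120, 1), -1) = Pow(121, -1) = Rational(1, 121)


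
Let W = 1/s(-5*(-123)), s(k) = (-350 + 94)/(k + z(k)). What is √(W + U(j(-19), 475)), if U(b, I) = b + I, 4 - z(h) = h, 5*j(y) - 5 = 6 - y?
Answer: √30783/8 ≈ 21.931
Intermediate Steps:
j(y) = 11/5 - y/5 (j(y) = 1 + (6 - y)/5 = 1 + (6/5 - y/5) = 11/5 - y/5)
z(h) = 4 - h
s(k) = -64 (s(k) = (-350 + 94)/(k + (4 - k)) = -256/4 = -256*¼ = -64)
W = -1/64 (W = 1/(-64) = -1/64 ≈ -0.015625)
U(b, I) = I + b
√(W + U(j(-19), 475)) = √(-1/64 + (475 + (11/5 - ⅕*(-19)))) = √(-1/64 + (475 + (11/5 + 19/5))) = √(-1/64 + (475 + 6)) = √(-1/64 + 481) = √(30783/64) = √30783/8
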